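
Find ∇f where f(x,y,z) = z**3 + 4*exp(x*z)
(4*z*exp(x*z), 0, 4*x*exp(x*z) + 3*z**2)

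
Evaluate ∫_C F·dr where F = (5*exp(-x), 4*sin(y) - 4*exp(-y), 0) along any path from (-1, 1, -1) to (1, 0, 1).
-9*exp(-1) + 4*cos(1) + 5*E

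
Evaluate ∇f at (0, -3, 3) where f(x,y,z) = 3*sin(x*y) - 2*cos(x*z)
(-9, 0, 0)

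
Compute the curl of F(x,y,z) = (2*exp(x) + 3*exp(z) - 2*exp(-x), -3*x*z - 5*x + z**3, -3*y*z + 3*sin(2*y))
(3*x - 3*z**2 - 3*z + 6*cos(2*y), 3*exp(z), -3*z - 5)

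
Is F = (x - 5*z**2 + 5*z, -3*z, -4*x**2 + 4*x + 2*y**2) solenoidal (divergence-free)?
No, ∇·F = 1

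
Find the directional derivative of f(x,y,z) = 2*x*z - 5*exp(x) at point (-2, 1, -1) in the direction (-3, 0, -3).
sqrt(2)*(5 + 6*exp(2))*exp(-2)/2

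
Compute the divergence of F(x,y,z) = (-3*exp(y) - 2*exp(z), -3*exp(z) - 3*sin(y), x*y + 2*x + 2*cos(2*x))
-3*cos(y)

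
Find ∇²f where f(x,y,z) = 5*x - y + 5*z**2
10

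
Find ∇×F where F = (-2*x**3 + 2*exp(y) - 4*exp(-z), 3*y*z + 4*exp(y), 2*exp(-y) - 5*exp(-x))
(-3*y - 2*exp(-y), 4*exp(-z) - 5*exp(-x), -2*exp(y))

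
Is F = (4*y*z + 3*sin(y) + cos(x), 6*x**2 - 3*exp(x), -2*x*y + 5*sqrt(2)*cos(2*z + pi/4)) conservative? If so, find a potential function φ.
No, ∇×F = (-2*x, 6*y, 12*x - 4*z - 3*exp(x) - 3*cos(y)) ≠ 0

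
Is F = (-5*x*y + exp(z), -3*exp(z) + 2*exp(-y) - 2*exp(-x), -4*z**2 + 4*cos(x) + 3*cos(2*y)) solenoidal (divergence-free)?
No, ∇·F = -5*y - 8*z - 2*exp(-y)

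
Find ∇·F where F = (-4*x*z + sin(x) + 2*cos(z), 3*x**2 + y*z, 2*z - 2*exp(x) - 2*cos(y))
-3*z + cos(x) + 2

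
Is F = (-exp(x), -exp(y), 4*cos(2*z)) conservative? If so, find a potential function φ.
Yes, F is conservative. φ = -exp(x) - exp(y) + 2*sin(2*z)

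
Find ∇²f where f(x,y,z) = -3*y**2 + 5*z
-6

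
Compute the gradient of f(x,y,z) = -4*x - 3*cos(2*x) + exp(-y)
(6*sin(2*x) - 4, -exp(-y), 0)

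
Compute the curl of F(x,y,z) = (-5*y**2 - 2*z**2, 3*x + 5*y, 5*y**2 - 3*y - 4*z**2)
(10*y - 3, -4*z, 10*y + 3)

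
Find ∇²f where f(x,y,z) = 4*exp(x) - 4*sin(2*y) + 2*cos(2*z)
4*exp(x) + 16*sin(2*y) - 8*cos(2*z)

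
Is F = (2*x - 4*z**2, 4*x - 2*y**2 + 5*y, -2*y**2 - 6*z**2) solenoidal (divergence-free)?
No, ∇·F = -4*y - 12*z + 7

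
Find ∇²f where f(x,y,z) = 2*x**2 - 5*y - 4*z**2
-4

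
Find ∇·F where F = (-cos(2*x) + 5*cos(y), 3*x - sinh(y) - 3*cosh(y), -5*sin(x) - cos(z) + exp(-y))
2*sin(2*x) + sin(z) - 3*sinh(y) - cosh(y)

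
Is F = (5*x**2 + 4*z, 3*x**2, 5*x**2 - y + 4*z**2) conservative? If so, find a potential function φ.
No, ∇×F = (-1, 4 - 10*x, 6*x) ≠ 0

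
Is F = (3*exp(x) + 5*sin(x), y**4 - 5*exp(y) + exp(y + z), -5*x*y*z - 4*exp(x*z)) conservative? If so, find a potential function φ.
No, ∇×F = (-5*x*z - exp(y + z), z*(5*y + 4*exp(x*z)), 0) ≠ 0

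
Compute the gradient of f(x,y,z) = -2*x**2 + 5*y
(-4*x, 5, 0)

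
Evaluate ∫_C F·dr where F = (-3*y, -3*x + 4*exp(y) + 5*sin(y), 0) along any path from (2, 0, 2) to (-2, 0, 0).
0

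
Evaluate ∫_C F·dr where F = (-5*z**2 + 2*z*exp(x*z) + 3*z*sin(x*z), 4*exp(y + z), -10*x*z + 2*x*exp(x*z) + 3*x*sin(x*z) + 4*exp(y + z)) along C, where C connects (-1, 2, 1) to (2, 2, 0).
-4*exp(3) - 6 - 2*exp(-1) + 3*cos(1) + 4*exp(2)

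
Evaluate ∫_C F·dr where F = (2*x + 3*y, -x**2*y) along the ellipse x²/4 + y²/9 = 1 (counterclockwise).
-18*pi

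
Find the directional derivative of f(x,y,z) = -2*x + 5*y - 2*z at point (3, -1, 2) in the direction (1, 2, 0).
8*sqrt(5)/5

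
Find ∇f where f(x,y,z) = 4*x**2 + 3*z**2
(8*x, 0, 6*z)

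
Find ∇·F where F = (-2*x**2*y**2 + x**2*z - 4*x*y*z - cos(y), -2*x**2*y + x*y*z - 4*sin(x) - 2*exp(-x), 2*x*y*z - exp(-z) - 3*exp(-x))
-2*x**2 - 4*x*y**2 + 2*x*y + 3*x*z - 4*y*z + exp(-z)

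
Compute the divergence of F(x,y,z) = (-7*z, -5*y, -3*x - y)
-5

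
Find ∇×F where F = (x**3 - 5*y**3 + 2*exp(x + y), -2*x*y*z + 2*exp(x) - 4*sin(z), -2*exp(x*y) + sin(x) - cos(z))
(2*x*y - 2*x*exp(x*y) + 4*cos(z), 2*y*exp(x*y) - cos(x), 15*y**2 - 2*y*z + 2*exp(x) - 2*exp(x + y))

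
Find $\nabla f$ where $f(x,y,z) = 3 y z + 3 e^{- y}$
(0, 3*z - 3*exp(-y), 3*y)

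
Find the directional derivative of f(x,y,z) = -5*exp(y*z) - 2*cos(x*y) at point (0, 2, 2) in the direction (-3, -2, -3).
25*sqrt(22)*exp(4)/11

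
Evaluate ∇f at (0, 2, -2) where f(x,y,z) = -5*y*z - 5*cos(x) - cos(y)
(0, sin(2) + 10, -10)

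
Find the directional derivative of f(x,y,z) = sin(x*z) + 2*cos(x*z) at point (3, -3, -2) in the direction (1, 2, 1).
sqrt(6)*(2*sin(6) + cos(6))/6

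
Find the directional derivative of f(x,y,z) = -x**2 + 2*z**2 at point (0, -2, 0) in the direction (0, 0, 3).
0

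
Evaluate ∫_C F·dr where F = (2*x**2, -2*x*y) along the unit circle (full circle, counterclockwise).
0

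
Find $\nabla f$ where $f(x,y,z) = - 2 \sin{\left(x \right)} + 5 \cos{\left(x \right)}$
(-5*sin(x) - 2*cos(x), 0, 0)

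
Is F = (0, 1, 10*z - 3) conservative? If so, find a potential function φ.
Yes, F is conservative. φ = y + 5*z**2 - 3*z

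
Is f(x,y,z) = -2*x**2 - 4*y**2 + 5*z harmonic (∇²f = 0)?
No, ∇²f = -12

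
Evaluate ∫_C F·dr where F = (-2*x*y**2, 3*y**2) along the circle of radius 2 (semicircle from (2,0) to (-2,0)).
0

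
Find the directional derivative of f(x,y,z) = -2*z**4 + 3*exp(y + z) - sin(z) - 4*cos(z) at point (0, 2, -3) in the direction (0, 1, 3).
3*sqrt(10)*(4 + E*(-4*sin(3) - cos(3) + 216))*exp(-1)/10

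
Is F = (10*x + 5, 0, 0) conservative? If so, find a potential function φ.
Yes, F is conservative. φ = 5*x*(x + 1)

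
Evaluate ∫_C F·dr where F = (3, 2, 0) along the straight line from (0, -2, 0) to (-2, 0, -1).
-2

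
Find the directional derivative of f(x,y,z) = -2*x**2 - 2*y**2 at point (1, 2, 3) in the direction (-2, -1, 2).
16/3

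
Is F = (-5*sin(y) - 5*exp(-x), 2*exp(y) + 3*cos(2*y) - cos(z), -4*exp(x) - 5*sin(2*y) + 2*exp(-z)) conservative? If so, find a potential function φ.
No, ∇×F = (-sin(z) - 10*cos(2*y), 4*exp(x), 5*cos(y)) ≠ 0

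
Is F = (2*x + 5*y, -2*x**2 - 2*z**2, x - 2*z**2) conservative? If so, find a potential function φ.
No, ∇×F = (4*z, -1, -4*x - 5) ≠ 0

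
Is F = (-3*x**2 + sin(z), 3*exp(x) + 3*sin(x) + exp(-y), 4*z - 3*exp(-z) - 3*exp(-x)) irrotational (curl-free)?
No, ∇×F = (0, cos(z) - 3*exp(-x), 3*exp(x) + 3*cos(x))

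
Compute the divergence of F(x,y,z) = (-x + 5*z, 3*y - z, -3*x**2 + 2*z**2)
4*z + 2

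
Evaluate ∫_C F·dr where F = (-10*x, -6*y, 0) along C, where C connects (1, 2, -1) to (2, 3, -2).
-30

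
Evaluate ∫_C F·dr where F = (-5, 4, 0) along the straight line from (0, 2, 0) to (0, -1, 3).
-12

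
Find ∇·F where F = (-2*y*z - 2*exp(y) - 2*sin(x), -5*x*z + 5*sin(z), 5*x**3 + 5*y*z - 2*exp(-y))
5*y - 2*cos(x)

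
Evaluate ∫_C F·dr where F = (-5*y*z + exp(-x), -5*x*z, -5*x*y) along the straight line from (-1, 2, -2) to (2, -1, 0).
-exp(-2) + E + 20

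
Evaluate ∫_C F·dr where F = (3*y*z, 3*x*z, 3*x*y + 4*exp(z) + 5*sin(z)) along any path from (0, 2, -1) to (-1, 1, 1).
-3 + 8*sinh(1)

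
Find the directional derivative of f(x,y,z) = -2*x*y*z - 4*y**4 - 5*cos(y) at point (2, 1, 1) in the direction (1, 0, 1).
-3*sqrt(2)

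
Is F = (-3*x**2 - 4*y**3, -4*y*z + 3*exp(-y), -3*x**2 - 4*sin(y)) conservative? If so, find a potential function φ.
No, ∇×F = (4*y - 4*cos(y), 6*x, 12*y**2) ≠ 0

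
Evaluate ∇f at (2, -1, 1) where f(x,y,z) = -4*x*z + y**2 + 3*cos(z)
(-4, -2, -8 - 3*sin(1))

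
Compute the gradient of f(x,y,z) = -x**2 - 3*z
(-2*x, 0, -3)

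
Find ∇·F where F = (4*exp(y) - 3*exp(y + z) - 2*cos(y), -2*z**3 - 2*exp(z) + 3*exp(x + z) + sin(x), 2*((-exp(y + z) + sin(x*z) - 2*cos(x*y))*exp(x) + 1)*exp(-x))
2*x*cos(x*z) - 2*exp(y + z)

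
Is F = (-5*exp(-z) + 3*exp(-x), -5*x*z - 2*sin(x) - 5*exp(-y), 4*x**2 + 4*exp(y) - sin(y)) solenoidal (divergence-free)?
No, ∇·F = 5*exp(-y) - 3*exp(-x)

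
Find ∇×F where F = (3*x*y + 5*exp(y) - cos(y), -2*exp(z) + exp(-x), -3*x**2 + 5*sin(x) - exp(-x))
(2*exp(z), 6*x - 5*cos(x) - exp(-x), -3*x - 5*exp(y) - sin(y) - exp(-x))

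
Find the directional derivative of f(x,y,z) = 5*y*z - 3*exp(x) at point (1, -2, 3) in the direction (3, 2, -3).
3*sqrt(22)*(20 - 3*E)/22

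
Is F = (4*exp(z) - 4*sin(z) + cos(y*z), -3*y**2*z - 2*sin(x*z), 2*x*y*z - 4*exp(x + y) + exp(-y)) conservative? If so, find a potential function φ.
No, ∇×F = (2*x*z + 2*x*cos(x*z) + 3*y**2 - 4*exp(x + y) - exp(-y), -2*y*z - y*sin(y*z) + 4*exp(z) + 4*exp(x + y) - 4*cos(z), z*(sin(y*z) - 2*cos(x*z))) ≠ 0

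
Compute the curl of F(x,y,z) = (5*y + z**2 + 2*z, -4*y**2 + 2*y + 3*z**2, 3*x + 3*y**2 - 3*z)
(6*y - 6*z, 2*z - 1, -5)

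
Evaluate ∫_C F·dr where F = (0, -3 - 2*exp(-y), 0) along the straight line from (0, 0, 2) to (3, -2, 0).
4 + 2*exp(2)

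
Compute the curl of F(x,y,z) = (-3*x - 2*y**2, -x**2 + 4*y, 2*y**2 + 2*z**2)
(4*y, 0, -2*x + 4*y)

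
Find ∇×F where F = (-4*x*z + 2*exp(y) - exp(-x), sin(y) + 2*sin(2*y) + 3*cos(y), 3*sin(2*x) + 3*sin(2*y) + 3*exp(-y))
(6*cos(2*y) - 3*exp(-y), -4*x - 6*cos(2*x), -2*exp(y))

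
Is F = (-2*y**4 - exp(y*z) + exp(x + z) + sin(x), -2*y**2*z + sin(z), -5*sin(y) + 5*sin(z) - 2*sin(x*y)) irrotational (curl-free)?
No, ∇×F = (-2*x*cos(x*y) + 2*y**2 - 5*cos(y) - cos(z), -y*exp(y*z) + 2*y*cos(x*y) + exp(x + z), 8*y**3 + z*exp(y*z))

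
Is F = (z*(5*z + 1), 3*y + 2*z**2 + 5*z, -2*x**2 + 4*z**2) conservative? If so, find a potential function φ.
No, ∇×F = (-4*z - 5, 4*x + 10*z + 1, 0) ≠ 0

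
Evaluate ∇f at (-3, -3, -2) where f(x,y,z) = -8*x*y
(24, 24, 0)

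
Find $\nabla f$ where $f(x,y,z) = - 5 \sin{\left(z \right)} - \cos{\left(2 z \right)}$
(0, 0, (4*sin(z) - 5)*cos(z))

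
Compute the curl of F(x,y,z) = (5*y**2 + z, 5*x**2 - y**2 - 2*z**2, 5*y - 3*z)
(4*z + 5, 1, 10*x - 10*y)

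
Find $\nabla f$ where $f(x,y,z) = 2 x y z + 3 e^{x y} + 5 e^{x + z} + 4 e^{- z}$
(2*y*z + 3*y*exp(x*y) + 5*exp(x + z), x*(2*z + 3*exp(x*y)), 2*x*y + 5*exp(x + z) - 4*exp(-z))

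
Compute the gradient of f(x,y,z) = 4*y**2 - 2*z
(0, 8*y, -2)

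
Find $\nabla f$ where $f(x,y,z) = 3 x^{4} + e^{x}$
(12*x**3 + exp(x), 0, 0)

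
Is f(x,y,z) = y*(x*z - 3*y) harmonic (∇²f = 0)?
No, ∇²f = -6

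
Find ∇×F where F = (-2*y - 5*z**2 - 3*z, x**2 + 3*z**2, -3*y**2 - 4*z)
(-6*y - 6*z, -10*z - 3, 2*x + 2)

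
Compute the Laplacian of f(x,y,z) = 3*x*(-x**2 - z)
-18*x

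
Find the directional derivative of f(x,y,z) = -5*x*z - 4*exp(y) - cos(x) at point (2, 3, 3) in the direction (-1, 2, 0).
sqrt(5)*(-8*exp(3) - sin(2) + 15)/5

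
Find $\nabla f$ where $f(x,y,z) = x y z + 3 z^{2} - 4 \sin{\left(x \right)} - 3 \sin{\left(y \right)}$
(y*z - 4*cos(x), x*z - 3*cos(y), x*y + 6*z)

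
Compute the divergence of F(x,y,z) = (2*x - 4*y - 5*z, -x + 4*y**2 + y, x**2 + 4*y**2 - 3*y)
8*y + 3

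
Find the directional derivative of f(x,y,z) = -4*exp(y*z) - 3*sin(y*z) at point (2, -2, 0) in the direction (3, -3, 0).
0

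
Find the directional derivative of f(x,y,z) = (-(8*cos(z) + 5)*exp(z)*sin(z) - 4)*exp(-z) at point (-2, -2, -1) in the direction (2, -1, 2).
-10*cos(1)/3 - 16*cos(2)/3 + 8*E/3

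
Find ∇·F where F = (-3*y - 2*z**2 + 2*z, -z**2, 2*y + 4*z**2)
8*z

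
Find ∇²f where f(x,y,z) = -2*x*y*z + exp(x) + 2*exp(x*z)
2*x**2*exp(x*z) + 2*z**2*exp(x*z) + exp(x)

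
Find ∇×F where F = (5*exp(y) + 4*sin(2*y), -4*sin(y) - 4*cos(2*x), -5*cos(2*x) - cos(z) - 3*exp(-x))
(0, -10*sin(2*x) - 3*exp(-x), -5*exp(y) + 8*sin(2*x) - 8*cos(2*y))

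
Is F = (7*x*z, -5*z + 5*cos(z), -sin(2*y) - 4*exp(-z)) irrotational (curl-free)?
No, ∇×F = (5*sin(z) - 2*cos(2*y) + 5, 7*x, 0)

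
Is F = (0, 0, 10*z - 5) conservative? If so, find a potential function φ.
Yes, F is conservative. φ = 5*z*(z - 1)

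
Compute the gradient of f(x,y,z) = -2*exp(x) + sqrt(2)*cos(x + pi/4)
(-2*exp(x) - sqrt(2)*sin(x + pi/4), 0, 0)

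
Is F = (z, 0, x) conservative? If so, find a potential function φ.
Yes, F is conservative. φ = x*z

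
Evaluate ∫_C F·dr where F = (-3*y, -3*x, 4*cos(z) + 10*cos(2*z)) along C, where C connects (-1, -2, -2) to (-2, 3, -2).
24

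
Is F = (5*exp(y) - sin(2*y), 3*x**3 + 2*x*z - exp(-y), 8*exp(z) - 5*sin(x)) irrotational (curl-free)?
No, ∇×F = (-2*x, 5*cos(x), 9*x**2 + 2*z - 5*exp(y) + 2*cos(2*y))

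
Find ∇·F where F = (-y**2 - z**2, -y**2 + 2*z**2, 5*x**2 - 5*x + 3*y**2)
-2*y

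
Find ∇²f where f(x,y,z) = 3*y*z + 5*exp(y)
5*exp(y)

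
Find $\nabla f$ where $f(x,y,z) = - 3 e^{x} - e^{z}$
(-3*exp(x), 0, -exp(z))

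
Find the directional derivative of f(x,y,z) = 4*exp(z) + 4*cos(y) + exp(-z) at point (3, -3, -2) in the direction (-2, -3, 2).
2*sqrt(17)*(-exp(4) - 6*exp(2)*sin(3) + 4)*exp(-2)/17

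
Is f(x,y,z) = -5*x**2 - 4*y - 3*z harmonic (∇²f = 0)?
No, ∇²f = -10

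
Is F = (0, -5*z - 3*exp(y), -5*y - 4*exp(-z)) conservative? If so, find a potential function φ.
Yes, F is conservative. φ = -5*y*z - 3*exp(y) + 4*exp(-z)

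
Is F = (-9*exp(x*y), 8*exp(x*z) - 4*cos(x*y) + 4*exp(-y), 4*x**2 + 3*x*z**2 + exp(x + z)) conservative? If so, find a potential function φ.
No, ∇×F = (-8*x*exp(x*z), -8*x - 3*z**2 - exp(x + z), 9*x*exp(x*y) + 4*y*sin(x*y) + 8*z*exp(x*z)) ≠ 0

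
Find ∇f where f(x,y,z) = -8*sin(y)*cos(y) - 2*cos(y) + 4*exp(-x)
(-4*exp(-x), 2*sin(y) - 8*cos(2*y), 0)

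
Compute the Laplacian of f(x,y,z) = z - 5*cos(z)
5*cos(z)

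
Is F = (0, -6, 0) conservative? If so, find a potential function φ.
Yes, F is conservative. φ = -6*y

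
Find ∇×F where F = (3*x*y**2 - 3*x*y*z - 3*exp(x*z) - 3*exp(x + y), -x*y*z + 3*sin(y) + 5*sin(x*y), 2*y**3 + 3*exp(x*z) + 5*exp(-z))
(y*(x + 6*y), -3*x*y - 3*x*exp(x*z) - 3*z*exp(x*z), -6*x*y + 3*x*z - y*z + 5*y*cos(x*y) + 3*exp(x + y))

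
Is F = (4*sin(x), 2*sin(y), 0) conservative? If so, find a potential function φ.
Yes, F is conservative. φ = -4*cos(x) - 2*cos(y)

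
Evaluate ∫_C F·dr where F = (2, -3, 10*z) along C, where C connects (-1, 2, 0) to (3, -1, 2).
37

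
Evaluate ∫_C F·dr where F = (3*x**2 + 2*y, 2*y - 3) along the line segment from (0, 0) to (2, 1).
8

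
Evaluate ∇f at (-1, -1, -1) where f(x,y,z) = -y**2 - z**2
(0, 2, 2)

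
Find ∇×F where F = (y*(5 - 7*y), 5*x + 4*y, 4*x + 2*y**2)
(4*y, -4, 14*y)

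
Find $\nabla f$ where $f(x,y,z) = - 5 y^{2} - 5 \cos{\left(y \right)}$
(0, -10*y + 5*sin(y), 0)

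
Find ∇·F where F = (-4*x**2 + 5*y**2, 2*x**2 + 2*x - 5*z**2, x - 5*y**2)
-8*x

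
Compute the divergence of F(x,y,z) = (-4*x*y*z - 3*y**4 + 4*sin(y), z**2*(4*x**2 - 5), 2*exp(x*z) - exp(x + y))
2*x*exp(x*z) - 4*y*z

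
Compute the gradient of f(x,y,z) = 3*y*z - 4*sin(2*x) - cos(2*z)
(-8*cos(2*x), 3*z, 3*y + 2*sin(2*z))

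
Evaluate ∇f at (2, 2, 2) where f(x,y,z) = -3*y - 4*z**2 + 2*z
(0, -3, -14)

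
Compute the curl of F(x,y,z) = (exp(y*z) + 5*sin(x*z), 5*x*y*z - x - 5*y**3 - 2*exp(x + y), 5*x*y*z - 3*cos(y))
(-5*x*y + 5*x*z + 3*sin(y), 5*x*cos(x*z) - 5*y*z + y*exp(y*z), 5*y*z - z*exp(y*z) - 2*exp(x + y) - 1)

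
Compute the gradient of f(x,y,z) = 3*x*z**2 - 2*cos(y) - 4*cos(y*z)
(3*z**2, 4*z*sin(y*z) + 2*sin(y), 6*x*z + 4*y*sin(y*z))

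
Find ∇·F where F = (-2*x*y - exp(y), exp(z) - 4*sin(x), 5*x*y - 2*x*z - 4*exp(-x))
-2*x - 2*y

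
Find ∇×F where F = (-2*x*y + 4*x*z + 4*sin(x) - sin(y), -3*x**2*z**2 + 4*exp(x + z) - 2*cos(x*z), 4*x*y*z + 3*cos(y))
(6*x**2*z + 4*x*z - 2*x*sin(x*z) - 4*exp(x + z) - 3*sin(y), 4*x - 4*y*z, -6*x*z**2 + 2*x + 2*z*sin(x*z) + 4*exp(x + z) + cos(y))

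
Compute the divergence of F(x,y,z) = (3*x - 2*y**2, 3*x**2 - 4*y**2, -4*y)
3 - 8*y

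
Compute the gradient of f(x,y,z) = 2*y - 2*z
(0, 2, -2)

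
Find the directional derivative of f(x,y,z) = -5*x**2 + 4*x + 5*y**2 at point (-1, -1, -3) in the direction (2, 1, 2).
6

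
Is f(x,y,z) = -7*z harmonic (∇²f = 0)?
Yes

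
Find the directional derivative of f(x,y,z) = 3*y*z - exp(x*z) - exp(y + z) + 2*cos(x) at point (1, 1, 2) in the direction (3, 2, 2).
2*sqrt(17)*(-2*exp(3) - 4*exp(2) - 3*sin(1) + 9)/17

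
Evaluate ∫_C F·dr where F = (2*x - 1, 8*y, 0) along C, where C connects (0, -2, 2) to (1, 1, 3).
-12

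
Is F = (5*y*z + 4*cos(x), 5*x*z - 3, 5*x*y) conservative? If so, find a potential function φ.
Yes, F is conservative. φ = 5*x*y*z - 3*y + 4*sin(x)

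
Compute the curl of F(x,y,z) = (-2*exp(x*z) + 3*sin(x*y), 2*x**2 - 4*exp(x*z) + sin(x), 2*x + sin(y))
(4*x*exp(x*z) + cos(y), -2*x*exp(x*z) - 2, -3*x*cos(x*y) + 4*x - 4*z*exp(x*z) + cos(x))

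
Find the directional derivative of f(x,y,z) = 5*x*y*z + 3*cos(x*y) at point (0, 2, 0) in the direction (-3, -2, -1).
0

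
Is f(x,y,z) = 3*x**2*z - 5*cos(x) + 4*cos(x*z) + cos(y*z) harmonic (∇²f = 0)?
No, ∇²f = -4*x**2*cos(x*z) - y**2*cos(y*z) - 4*z**2*cos(x*z) - z**2*cos(y*z) + 6*z + 5*cos(x)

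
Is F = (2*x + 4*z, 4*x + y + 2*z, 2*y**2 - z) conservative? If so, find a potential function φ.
No, ∇×F = (4*y - 2, 4, 4) ≠ 0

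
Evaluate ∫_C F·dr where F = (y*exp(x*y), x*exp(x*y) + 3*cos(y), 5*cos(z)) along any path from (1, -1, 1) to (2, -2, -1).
-7*sin(1) - 3*sin(2) - exp(-1) + exp(-4)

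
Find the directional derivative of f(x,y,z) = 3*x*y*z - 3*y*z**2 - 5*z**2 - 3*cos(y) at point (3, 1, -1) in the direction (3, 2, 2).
sqrt(17)*(6*sin(1) + 17)/17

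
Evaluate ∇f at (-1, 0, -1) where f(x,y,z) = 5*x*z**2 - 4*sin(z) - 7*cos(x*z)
(5 - 7*sin(1), 0, -7*sin(1) - 4*cos(1) + 10)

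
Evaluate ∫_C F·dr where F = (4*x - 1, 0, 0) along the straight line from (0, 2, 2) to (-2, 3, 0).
10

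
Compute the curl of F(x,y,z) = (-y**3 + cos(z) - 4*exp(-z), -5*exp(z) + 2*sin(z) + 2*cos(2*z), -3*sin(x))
(5*exp(z) + 4*sin(2*z) - 2*cos(z), -sin(z) + 3*cos(x) + 4*exp(-z), 3*y**2)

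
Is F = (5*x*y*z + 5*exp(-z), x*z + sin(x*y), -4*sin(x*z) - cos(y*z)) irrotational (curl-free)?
No, ∇×F = (-x + z*sin(y*z), 5*x*y + 4*z*cos(x*z) - 5*exp(-z), -5*x*z + y*cos(x*y) + z)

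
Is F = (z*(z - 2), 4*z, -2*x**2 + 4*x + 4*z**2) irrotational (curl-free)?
No, ∇×F = (-4, 4*x + 2*z - 6, 0)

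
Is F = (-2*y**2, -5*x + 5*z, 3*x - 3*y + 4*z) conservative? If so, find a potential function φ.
No, ∇×F = (-8, -3, 4*y - 5) ≠ 0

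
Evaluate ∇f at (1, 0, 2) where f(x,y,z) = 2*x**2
(4, 0, 0)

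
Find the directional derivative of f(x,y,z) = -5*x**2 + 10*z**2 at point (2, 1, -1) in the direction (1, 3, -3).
40*sqrt(19)/19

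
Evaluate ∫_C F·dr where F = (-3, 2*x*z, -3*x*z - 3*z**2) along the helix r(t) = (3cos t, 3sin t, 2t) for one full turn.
pi**2*(36 - 64*pi)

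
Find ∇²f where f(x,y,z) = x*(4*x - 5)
8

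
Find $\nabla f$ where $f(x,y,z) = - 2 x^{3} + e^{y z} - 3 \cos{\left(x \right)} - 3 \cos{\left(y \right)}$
(-6*x**2 + 3*sin(x), z*exp(y*z) + 3*sin(y), y*exp(y*z))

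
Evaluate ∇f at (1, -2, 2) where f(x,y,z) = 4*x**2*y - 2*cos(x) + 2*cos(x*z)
(-16 - 4*sin(2) + 2*sin(1), 4, -2*sin(2))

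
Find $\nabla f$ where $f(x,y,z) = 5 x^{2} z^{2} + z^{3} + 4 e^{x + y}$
(10*x*z**2 + 4*exp(x + y), 4*exp(x + y), z*(10*x**2 + 3*z))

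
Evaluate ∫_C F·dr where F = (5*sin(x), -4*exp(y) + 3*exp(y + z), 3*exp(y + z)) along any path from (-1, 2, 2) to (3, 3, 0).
-3*exp(4) - exp(3) + 5*cos(1) - 5*cos(3) + 4*exp(2)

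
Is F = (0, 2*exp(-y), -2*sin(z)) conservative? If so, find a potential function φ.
Yes, F is conservative. φ = 2*cos(z) - 2*exp(-y)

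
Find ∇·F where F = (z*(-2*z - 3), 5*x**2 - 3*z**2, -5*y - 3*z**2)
-6*z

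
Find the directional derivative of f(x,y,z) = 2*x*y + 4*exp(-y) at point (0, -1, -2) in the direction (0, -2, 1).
8*sqrt(5)*E/5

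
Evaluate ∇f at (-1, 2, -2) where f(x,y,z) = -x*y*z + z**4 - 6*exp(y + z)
(4, -8, -36)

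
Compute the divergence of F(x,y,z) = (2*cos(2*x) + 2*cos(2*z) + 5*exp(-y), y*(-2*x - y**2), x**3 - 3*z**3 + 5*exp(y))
-2*x - 3*y**2 - 9*z**2 - 4*sin(2*x)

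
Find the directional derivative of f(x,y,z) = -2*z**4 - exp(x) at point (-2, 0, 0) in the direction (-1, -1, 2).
sqrt(6)*exp(-2)/6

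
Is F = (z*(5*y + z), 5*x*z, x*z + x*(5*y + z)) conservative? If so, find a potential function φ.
Yes, F is conservative. φ = x*z*(5*y + z)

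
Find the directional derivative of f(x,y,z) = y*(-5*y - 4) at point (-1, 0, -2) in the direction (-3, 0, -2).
0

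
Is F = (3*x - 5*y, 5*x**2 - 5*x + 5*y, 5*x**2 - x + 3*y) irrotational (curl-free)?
No, ∇×F = (3, 1 - 10*x, 10*x)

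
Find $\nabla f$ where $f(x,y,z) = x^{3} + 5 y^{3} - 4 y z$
(3*x**2, 15*y**2 - 4*z, -4*y)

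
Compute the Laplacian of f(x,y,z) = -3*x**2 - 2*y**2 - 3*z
-10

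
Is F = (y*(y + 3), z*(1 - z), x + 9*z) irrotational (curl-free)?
No, ∇×F = (2*z - 1, -1, -2*y - 3)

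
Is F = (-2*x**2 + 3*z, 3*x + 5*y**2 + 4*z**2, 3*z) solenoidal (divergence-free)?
No, ∇·F = -4*x + 10*y + 3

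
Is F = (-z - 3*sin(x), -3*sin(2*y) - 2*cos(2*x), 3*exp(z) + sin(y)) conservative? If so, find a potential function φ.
No, ∇×F = (cos(y), -1, 4*sin(2*x)) ≠ 0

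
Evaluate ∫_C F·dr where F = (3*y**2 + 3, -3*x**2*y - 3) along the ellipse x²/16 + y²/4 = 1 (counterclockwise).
0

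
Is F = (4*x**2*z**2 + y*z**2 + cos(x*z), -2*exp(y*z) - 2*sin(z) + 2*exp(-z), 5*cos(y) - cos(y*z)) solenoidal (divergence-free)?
No, ∇·F = 8*x*z**2 + y*sin(y*z) - 2*z*exp(y*z) - z*sin(x*z)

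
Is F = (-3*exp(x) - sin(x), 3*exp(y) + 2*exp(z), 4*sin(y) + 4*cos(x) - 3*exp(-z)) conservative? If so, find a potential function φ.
No, ∇×F = (-2*exp(z) + 4*cos(y), 4*sin(x), 0) ≠ 0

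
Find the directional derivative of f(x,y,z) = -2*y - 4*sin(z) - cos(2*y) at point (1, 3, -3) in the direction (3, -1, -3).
2*sqrt(19)*(6*cos(3) - sin(6) + 1)/19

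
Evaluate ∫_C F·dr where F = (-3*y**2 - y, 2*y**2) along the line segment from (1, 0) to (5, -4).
-296/3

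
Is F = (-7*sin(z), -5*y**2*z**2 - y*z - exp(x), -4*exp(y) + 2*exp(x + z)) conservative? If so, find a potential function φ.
No, ∇×F = (10*y**2*z + y - 4*exp(y), -2*exp(x + z) - 7*cos(z), -exp(x)) ≠ 0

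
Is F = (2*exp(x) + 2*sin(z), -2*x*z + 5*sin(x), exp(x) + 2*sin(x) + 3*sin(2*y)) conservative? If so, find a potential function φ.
No, ∇×F = (2*x + 6*cos(2*y), -exp(x) - 2*cos(x) + 2*cos(z), -2*z + 5*cos(x)) ≠ 0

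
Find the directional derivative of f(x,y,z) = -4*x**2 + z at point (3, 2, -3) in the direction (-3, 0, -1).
71*sqrt(10)/10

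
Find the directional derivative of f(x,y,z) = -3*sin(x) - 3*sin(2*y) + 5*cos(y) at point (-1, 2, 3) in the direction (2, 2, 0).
-sqrt(2)*(6*cos(4) + 3*cos(1) + 5*sin(2))/2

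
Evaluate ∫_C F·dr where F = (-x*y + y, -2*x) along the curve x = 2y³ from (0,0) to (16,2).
-1480/7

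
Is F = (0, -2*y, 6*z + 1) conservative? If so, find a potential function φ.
Yes, F is conservative. φ = -y**2 + 3*z**2 + z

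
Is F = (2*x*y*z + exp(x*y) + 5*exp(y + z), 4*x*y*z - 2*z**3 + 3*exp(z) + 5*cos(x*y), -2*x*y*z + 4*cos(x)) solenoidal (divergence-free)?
No, ∇·F = -2*x*y + 4*x*z - 5*x*sin(x*y) + 2*y*z + y*exp(x*y)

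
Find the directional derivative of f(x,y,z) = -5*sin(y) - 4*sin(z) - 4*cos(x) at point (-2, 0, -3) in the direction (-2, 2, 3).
2*sqrt(17)*(-5 + 4*sin(2) - 6*cos(3))/17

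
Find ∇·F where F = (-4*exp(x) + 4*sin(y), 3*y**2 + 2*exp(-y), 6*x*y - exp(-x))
6*y - 4*exp(x) - 2*exp(-y)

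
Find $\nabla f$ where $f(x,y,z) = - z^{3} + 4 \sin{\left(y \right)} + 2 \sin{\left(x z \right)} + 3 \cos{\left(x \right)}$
(2*z*cos(x*z) - 3*sin(x), 4*cos(y), 2*x*cos(x*z) - 3*z**2)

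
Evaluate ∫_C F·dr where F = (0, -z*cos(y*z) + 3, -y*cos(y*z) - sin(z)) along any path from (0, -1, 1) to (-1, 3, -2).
-sqrt(2)*sin(pi/4 + 1) + cos(2) + sin(6) + 12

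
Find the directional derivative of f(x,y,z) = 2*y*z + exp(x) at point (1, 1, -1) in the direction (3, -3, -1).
sqrt(19)*(4 + 3*E)/19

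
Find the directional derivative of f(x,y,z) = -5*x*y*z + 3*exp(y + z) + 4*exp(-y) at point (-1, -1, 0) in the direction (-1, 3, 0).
3*sqrt(10)*(3 - 4*exp(2))*exp(-1)/10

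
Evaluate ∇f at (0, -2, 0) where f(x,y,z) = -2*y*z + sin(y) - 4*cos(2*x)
(0, cos(2), 4)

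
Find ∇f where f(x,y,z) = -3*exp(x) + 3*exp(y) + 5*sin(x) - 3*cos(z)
(-3*exp(x) + 5*cos(x), 3*exp(y), 3*sin(z))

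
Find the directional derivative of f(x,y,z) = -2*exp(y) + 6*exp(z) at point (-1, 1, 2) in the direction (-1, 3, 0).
-3*sqrt(10)*E/5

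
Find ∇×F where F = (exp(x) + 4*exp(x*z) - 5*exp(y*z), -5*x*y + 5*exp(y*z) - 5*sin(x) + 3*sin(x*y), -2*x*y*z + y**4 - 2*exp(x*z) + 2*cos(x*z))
(-2*x*z + 4*y**3 - 5*y*exp(y*z), 4*x*exp(x*z) + 2*y*z - 5*y*exp(y*z) + 2*z*exp(x*z) + 2*z*sin(x*z), 3*y*cos(x*y) - 5*y + 5*z*exp(y*z) - 5*cos(x))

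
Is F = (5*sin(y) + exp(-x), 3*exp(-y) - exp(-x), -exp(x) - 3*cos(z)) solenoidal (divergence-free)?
No, ∇·F = 3*sin(z) - 3*exp(-y) - exp(-x)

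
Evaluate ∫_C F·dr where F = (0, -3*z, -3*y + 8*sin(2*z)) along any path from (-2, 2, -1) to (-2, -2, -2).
-18 + 4*cos(2) - 4*cos(4)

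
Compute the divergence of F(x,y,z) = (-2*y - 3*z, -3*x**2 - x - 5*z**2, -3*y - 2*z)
-2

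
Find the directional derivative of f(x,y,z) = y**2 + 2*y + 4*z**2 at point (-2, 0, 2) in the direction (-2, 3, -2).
-26*sqrt(17)/17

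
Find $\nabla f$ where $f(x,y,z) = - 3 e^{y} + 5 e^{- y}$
(0, 2*sinh(y) - 8*cosh(y), 0)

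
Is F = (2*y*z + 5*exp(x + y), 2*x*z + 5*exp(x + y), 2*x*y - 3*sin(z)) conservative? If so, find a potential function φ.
Yes, F is conservative. φ = 2*x*y*z + 5*exp(x + y) + 3*cos(z)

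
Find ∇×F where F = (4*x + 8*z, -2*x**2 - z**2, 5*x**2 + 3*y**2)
(6*y + 2*z, 8 - 10*x, -4*x)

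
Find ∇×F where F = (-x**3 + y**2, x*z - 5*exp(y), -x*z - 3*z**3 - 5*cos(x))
(-x, z - 5*sin(x), -2*y + z)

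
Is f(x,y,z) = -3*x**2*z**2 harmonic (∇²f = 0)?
No, ∇²f = -6*x**2 - 6*z**2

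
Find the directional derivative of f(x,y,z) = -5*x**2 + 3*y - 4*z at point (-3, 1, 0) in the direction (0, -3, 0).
-3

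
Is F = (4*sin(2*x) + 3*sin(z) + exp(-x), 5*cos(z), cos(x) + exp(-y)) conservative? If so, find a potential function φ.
No, ∇×F = (5*sin(z) - exp(-y), sin(x) + 3*cos(z), 0) ≠ 0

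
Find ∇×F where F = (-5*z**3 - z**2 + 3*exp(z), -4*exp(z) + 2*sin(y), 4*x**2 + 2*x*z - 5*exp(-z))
(4*exp(z), -8*x - 15*z**2 - 4*z + 3*exp(z), 0)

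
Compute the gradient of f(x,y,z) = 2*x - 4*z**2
(2, 0, -8*z)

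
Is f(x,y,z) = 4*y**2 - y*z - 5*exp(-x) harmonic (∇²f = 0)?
No, ∇²f = 8 - 5*exp(-x)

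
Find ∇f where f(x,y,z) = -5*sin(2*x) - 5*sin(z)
(-10*cos(2*x), 0, -5*cos(z))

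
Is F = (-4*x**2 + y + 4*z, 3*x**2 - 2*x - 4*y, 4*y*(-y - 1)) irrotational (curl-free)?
No, ∇×F = (-8*y - 4, 4, 6*x - 3)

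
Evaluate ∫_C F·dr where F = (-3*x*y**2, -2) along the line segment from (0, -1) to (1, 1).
-9/2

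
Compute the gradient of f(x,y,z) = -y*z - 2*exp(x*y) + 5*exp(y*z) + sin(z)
(-2*y*exp(x*y), -2*x*exp(x*y) + 5*z*exp(y*z) - z, 5*y*exp(y*z) - y + cos(z))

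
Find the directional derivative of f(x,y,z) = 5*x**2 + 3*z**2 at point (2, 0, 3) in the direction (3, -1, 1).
78*sqrt(11)/11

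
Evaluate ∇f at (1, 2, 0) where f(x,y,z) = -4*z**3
(0, 0, 0)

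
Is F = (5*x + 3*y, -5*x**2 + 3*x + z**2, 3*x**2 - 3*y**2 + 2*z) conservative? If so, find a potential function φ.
No, ∇×F = (-6*y - 2*z, -6*x, -10*x) ≠ 0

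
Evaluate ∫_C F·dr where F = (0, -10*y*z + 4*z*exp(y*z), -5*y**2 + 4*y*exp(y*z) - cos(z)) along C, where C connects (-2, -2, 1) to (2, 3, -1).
-4*exp(-2) + 4*exp(-3) + 2*sin(1) + 65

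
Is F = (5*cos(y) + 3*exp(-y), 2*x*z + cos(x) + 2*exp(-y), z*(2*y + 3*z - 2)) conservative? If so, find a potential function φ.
No, ∇×F = (-2*x + 2*z, 0, 2*z - sin(x) + 5*sin(y) + 3*exp(-y)) ≠ 0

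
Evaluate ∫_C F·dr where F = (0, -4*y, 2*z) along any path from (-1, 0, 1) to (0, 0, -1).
0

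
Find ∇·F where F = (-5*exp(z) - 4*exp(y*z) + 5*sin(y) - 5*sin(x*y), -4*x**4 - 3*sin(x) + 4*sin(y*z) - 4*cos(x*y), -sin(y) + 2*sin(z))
4*x*sin(x*y) - 5*y*cos(x*y) + 4*z*cos(y*z) + 2*cos(z)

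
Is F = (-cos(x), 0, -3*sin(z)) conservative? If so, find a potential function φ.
Yes, F is conservative. φ = -sin(x) + 3*cos(z)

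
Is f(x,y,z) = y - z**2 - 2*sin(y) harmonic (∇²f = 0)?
No, ∇²f = 2*sin(y) - 2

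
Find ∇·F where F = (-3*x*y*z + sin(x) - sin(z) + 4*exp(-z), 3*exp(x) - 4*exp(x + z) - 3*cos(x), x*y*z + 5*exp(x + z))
x*y - 3*y*z + 5*exp(x + z) + cos(x)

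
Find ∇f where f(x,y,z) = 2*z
(0, 0, 2)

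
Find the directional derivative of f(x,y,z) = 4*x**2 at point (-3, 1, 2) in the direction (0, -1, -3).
0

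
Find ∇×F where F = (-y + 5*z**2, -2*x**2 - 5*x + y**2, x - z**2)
(0, 10*z - 1, -4*x - 4)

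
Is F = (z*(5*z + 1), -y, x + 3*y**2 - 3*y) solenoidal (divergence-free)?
No, ∇·F = -1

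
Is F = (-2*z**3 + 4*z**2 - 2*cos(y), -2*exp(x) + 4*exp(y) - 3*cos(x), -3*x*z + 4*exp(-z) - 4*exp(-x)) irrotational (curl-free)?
No, ∇×F = (0, -6*z**2 + 11*z - 4*exp(-x), -2*exp(x) + 3*sin(x) - 2*sin(y))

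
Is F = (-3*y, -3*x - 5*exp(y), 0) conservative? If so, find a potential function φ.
Yes, F is conservative. φ = -3*x*y - 5*exp(y)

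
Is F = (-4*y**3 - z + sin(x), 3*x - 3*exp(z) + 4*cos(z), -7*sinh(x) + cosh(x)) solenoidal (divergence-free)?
No, ∇·F = cos(x)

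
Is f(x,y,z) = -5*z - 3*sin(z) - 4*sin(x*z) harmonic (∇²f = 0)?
No, ∇²f = 4*x**2*sin(x*z) + 4*z**2*sin(x*z) + 3*sin(z)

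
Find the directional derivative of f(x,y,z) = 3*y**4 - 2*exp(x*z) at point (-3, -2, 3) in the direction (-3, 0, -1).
6*sqrt(10)*exp(-9)/5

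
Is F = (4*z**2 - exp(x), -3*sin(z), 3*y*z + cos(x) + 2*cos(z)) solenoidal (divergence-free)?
No, ∇·F = 3*y - exp(x) - 2*sin(z)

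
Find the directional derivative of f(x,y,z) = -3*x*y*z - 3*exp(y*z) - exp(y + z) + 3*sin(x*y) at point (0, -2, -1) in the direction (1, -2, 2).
-4 + 2*exp(2)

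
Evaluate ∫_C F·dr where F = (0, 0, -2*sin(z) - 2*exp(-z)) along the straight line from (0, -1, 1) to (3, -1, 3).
2*cos(3) - 2*cos(1) - 2*exp(-1) + 2*exp(-3)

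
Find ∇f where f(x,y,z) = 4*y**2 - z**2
(0, 8*y, -2*z)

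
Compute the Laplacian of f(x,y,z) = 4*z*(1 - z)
-8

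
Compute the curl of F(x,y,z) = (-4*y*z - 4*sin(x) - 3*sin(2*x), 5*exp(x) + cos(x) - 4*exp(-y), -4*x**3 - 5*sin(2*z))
(0, 12*x**2 - 4*y, 4*z + 5*exp(x) - sin(x))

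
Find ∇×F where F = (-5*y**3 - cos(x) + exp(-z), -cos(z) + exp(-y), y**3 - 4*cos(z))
(3*y**2 - sin(z), -exp(-z), 15*y**2)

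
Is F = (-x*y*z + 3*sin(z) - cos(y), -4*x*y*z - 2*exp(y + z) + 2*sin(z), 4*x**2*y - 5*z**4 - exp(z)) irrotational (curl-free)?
No, ∇×F = (4*x**2 + 4*x*y + 2*exp(y + z) - 2*cos(z), -9*x*y + 3*cos(z), x*z - 4*y*z - sin(y))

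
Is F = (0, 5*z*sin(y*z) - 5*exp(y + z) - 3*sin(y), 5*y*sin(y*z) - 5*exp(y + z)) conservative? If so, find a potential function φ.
Yes, F is conservative. φ = -5*exp(y + z) + 3*cos(y) - 5*cos(y*z)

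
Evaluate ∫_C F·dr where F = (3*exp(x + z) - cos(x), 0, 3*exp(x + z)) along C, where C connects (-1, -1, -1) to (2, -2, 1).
-sin(2) - sin(1) - 3*exp(-2) + 3*exp(3)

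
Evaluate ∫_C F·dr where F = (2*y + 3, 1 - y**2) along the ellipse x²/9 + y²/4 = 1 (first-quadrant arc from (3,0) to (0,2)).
-29/3 - 3*pi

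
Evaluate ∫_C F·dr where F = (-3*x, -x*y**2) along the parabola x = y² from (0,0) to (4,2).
-152/5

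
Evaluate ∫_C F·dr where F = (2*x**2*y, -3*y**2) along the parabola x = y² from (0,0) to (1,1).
-3/7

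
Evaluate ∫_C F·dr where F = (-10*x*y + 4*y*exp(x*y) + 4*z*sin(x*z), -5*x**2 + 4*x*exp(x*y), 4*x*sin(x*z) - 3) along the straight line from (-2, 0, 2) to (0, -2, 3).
-7 + 4*cos(4)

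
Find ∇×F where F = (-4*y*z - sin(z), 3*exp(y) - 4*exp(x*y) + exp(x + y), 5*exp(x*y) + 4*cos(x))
(5*x*exp(x*y), -5*y*exp(x*y) - 4*y + 4*sin(x) - cos(z), -4*y*exp(x*y) + 4*z + exp(x + y))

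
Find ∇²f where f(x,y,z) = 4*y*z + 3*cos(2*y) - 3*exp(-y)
-12*cos(2*y) - 3*exp(-y)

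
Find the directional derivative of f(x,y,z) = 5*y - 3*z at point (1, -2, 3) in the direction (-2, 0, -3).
9*sqrt(13)/13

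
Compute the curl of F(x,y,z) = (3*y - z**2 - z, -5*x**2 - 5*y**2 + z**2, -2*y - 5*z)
(-2*z - 2, -2*z - 1, -10*x - 3)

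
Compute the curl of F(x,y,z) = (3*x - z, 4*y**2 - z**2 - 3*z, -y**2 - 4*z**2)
(-2*y + 2*z + 3, -1, 0)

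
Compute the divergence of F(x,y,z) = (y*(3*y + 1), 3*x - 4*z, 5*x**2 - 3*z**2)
-6*z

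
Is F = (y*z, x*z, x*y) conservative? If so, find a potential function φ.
Yes, F is conservative. φ = x*y*z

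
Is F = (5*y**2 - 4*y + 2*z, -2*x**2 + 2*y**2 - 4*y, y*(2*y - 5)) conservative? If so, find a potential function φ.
No, ∇×F = (4*y - 5, 2, -4*x - 10*y + 4) ≠ 0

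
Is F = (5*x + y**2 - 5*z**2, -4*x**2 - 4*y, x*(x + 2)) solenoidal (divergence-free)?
No, ∇·F = 1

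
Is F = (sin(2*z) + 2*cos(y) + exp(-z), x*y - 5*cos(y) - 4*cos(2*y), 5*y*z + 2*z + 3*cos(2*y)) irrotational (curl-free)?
No, ∇×F = (5*z - 6*sin(2*y), 2*cos(2*z) - exp(-z), y + 2*sin(y))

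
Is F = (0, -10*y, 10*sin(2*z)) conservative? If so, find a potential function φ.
Yes, F is conservative. φ = -5*y**2 - 5*cos(2*z)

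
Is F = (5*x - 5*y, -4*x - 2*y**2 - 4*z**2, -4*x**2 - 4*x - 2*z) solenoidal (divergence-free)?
No, ∇·F = 3 - 4*y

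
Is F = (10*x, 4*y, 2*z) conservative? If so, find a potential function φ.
Yes, F is conservative. φ = 5*x**2 + 2*y**2 + z**2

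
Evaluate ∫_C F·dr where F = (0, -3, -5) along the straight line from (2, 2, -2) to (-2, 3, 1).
-18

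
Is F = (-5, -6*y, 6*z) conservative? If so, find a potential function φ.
Yes, F is conservative. φ = -5*x - 3*y**2 + 3*z**2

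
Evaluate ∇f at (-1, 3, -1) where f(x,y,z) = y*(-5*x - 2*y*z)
(-15, 17, -18)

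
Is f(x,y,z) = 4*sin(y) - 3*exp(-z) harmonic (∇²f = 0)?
No, ∇²f = -4*sin(y) - 3*exp(-z)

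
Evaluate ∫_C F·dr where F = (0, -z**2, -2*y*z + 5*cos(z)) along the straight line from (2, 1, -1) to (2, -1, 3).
5*sin(3) + 5*sin(1) + 10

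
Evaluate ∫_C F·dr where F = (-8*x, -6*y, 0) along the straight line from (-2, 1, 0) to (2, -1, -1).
0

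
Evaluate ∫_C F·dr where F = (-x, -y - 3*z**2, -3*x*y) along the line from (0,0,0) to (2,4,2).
-42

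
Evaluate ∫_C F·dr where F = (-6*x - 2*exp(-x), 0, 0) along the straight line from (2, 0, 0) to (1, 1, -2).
-2*exp(-2) + 2*exp(-1) + 9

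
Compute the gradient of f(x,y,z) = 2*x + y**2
(2, 2*y, 0)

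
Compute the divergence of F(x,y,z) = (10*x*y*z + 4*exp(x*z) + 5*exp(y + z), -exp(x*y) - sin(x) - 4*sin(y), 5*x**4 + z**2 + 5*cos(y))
-x*exp(x*y) + 10*y*z + 4*z*exp(x*z) + 2*z - 4*cos(y)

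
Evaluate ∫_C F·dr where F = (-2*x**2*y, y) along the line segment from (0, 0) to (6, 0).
0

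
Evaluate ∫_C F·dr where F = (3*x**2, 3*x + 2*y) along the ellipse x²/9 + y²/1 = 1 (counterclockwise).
9*pi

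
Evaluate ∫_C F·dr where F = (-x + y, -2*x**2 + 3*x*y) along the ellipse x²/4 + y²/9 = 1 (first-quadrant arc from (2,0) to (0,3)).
4 - 3*pi/2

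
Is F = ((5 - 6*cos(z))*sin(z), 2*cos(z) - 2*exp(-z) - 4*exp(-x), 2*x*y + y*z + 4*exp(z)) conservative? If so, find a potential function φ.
No, ∇×F = (2*x + z + 2*sin(z) - 2*exp(-z), -2*y + 5*cos(z) - 6*cos(2*z), 4*exp(-x)) ≠ 0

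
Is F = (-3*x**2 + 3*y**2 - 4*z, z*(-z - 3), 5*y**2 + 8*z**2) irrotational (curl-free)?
No, ∇×F = (10*y + 2*z + 3, -4, -6*y)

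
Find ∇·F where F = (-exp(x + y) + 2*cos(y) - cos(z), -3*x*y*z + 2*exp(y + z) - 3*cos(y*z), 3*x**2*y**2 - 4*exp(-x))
-3*x*z + 3*z*sin(y*z) - exp(x + y) + 2*exp(y + z)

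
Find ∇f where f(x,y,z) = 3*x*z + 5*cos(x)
(3*z - 5*sin(x), 0, 3*x)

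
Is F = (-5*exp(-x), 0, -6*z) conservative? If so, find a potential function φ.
Yes, F is conservative. φ = -3*z**2 + 5*exp(-x)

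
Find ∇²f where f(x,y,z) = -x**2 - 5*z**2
-12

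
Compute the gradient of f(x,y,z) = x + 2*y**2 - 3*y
(1, 4*y - 3, 0)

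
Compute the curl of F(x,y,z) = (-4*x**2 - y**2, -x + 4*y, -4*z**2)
(0, 0, 2*y - 1)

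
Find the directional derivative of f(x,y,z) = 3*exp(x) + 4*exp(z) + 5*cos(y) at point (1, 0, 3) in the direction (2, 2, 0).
3*sqrt(2)*E/2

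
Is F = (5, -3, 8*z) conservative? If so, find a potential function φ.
Yes, F is conservative. φ = 5*x - 3*y + 4*z**2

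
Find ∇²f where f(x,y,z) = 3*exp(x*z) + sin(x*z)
(x**2 + z**2)*(3*exp(x*z) - sin(x*z))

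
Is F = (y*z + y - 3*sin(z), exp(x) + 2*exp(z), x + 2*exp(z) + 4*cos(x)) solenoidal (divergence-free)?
No, ∇·F = 2*exp(z)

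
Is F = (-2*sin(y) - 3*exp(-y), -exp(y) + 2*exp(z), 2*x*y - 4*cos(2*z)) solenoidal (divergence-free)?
No, ∇·F = -exp(y) + 8*sin(2*z)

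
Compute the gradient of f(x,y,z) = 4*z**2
(0, 0, 8*z)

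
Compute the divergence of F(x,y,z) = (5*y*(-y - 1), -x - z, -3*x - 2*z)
-2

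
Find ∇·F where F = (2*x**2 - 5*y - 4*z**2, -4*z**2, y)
4*x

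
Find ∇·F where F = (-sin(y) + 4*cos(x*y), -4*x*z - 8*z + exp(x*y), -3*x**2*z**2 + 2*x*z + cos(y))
-6*x**2*z + x*exp(x*y) + 2*x - 4*y*sin(x*y)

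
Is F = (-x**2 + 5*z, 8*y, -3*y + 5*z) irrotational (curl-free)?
No, ∇×F = (-3, 5, 0)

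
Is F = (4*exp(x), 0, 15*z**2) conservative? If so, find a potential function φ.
Yes, F is conservative. φ = 5*z**3 + 4*exp(x)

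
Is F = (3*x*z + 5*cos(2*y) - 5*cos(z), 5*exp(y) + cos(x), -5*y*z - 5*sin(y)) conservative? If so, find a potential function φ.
No, ∇×F = (-5*z - 5*cos(y), 3*x + 5*sin(z), -sin(x) + 10*sin(2*y)) ≠ 0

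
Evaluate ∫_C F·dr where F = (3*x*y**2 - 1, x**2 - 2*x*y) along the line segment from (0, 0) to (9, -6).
1800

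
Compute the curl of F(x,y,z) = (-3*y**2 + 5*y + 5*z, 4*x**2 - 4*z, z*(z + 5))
(4, 5, 8*x + 6*y - 5)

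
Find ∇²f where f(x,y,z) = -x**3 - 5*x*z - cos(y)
-6*x + cos(y)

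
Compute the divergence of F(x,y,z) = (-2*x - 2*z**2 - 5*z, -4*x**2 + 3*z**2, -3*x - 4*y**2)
-2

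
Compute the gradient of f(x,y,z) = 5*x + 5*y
(5, 5, 0)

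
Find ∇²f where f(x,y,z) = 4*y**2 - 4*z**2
0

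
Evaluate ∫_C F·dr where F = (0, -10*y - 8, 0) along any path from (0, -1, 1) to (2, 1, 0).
-16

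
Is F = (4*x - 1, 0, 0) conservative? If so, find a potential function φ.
Yes, F is conservative. φ = x*(2*x - 1)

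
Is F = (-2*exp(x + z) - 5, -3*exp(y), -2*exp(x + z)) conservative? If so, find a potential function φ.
Yes, F is conservative. φ = -5*x - 3*exp(y) - 2*exp(x + z)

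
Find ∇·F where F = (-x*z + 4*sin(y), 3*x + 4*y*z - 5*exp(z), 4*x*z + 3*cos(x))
4*x + 3*z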